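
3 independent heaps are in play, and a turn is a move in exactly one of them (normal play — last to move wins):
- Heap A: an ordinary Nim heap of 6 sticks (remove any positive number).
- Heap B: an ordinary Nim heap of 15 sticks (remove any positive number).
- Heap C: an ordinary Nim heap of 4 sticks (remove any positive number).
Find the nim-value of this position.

13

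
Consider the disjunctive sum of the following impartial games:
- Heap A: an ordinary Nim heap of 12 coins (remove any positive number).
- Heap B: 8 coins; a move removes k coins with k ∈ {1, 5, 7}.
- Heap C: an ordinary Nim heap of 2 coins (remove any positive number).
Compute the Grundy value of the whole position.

Heap A is a plain Nim heap of size 12, so its Grundy value is 12.
Build the Grundy sequence for heap B with g(k) = mex{g(k−s) : s ∈ {1, 5, 7}, s ≤ k}:
k:     0  1  2  3  4  5  6  7  8
g(k):  0  1  0  1  0  1  0  1  0
So g(8) = 0.
Heap C is a plain Nim heap of size 2, so its Grundy value is 2.
The value of a disjunctive sum is the nim-sum of the parts.
Combined value = 12 ⊕ 0 ⊕ 2 = 14.

14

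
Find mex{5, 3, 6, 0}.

1

0 is in the set but 1 is not, so the mex is 1.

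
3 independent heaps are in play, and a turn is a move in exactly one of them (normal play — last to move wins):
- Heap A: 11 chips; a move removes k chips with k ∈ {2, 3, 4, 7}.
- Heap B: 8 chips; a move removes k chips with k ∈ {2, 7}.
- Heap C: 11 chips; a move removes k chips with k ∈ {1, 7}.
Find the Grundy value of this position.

Grundy values for heap A (subtraction set {2, 3, 4, 7}):
g(0) = mex{} = 0
g(1) = mex{} = 0
g(2) = mex{0} = 1
g(3) = mex{0} = 1
g(4) = mex{0,1} = 2
g(5) = mex{0,1} = 2
g(6) = mex{1,2} = 0
g(7) = mex{0,1,2} = 3
g(8) = mex{0,2} = 1
g(9) = mex{0,1,2,3} = 4
g(10) = mex{0,1,3} = 2
g(11) = mex{1,2,3,4} = 0
So g(11) = 0.
For heap B, compute g(0), g(1), … with moves {2, 7}:
g(0) = mex{} = 0
g(1) = mex{} = 0
g(2) = mex{0} = 1
g(3) = mex{0} = 1
g(4) = mex{1} = 0
g(5) = mex{1} = 0
g(6) = mex{0} = 1
g(7) = mex{0} = 1
g(8) = mex{0,1} = 2
So g(8) = 2.
Build the Grundy sequence for heap C with g(k) = mex{g(k−s) : s ∈ {1, 7}, s ≤ k}:
g(0) = mex{} = 0
g(1) = mex{0} = 1
g(2) = mex{1} = 0
g(3) = mex{0} = 1
g(4) = mex{1} = 0
g(5) = mex{0} = 1
g(6) = mex{1} = 0
g(7) = mex{0} = 1
g(8) = mex{1} = 0
g(9) = mex{0} = 1
g(10) = mex{1} = 0
g(11) = mex{0} = 1
So g(11) = 1.
By the Sprague-Grundy theorem, the Grundy value of a sum of independent games is the XOR of the component values.
Combined value = 0 ⊕ 2 ⊕ 1 = 3.

3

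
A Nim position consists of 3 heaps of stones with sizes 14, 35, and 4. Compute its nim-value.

41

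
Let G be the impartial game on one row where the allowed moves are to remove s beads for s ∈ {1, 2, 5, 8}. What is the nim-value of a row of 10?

1

Build the Grundy sequence with g(k) = mex{g(k−s) : s ∈ {1, 2, 5, 8}, s ≤ k}:
k:     0  1  2  3  4  5  6  7  8  9 10
g(k):  0  1  2  0  1  2  0  1  2  0  1
So g(10) = 1.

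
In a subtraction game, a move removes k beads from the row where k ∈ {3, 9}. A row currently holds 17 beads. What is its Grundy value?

Grundy values for subtraction set {3, 9}:
k:     0  1  2  3  4  5  6  7  8  9 10 11 12 13 14 15 16 17
g(k):  0  0  0  1  1  1  0  0  0  1  1  1  0  0  0  1  1  1
So g(17) = 1.

1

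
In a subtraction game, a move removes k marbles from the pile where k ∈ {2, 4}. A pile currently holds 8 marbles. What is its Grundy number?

Grundy values for subtraction set {2, 4}:
k:     0  1  2  3  4  5  6  7  8
g(k):  0  0  1  1  2  2  0  0  1
So g(8) = 1.

1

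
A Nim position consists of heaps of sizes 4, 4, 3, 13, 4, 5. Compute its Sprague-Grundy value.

15

Compute the nim-sum pairwise:
4 XOR 4 = 0
0 XOR 3 = 3
3 XOR 13 = 14
14 XOR 4 = 10
10 XOR 5 = 15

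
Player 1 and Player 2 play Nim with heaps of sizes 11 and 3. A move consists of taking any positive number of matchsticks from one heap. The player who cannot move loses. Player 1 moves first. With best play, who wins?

Player 1 wins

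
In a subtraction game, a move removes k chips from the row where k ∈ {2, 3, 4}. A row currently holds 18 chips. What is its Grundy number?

Build the Grundy sequence with g(k) = mex{g(k−s) : s ∈ {2, 3, 4}, s ≤ k}:
k:     0  1  2  3  4  5  6  7  8  9 10 11 12 13 14 15 16 17 18
g(k):  0  0  1  1  2  2  0  0  1  1  2  2  0  0  1  1  2  2  0
So g(18) = 0.

0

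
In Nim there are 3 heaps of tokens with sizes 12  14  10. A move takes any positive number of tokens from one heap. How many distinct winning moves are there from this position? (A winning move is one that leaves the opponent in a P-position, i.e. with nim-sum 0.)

In binary:
  1100  (12)
  1110  (14)
  1010  (10)
  ----
  1000  (8)
The overall nim-sum is X = 8. A heap of size p has a winning move iff p XOR X < p (reduce it to p XOR X).
  12: 12 XOR 8 = 4 < 12 — winning move (to 4).
  14: 14 XOR 8 = 6 < 14 — winning move (to 6).
  10: 10 XOR 8 = 2 < 10 — winning move (to 2).
That gives 3 winning moves.

3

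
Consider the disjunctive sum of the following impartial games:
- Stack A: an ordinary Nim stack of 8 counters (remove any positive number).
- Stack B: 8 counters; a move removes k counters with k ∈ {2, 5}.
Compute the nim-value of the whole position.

8

Stack A is a plain Nim stack of size 8, so its Grundy value is 8.
For stack B, compute g(0), g(1), … with moves {2, 5}:
g(0) = mex{} = 0
g(1) = mex{} = 0
g(2) = mex{0} = 1
g(3) = mex{0} = 1
g(4) = mex{1} = 0
g(5) = mex{0,1} = 2
g(6) = mex{0} = 1
g(7) = mex{1,2} = 0
g(8) = mex{1} = 0
So g(8) = 0.
By the Sprague-Grundy theorem, the Grundy value of a sum of independent games is the XOR of the component values.
Combined value = 8 ⊕ 0 = 8.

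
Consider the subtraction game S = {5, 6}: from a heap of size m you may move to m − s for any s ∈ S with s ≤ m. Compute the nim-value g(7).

1

Build the Grundy sequence with g(k) = mex{g(k−s) : s ∈ {5, 6}, s ≤ k}:
k:     0  1  2  3  4  5  6  7
g(k):  0  0  0  0  0  1  1  1
So g(7) = 1.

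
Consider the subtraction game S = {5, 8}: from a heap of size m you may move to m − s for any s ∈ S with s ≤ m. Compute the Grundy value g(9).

1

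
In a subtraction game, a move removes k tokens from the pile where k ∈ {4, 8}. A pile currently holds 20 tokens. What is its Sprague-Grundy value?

2

Grundy values for subtraction set {4, 8}:
k:     0  1  2  3  4  5  6  7  8  9 10 11 12 13 14 15 16 17 18 19 20
g(k):  0  0  0  0  1  1  1  1  2  2  2  2  0  0  0  0  1  1  1  1  2
So g(20) = 2.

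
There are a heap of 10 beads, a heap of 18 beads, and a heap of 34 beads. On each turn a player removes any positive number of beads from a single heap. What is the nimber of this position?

Nim-sum: 10 ^ 18 ^ 34 = 58.

58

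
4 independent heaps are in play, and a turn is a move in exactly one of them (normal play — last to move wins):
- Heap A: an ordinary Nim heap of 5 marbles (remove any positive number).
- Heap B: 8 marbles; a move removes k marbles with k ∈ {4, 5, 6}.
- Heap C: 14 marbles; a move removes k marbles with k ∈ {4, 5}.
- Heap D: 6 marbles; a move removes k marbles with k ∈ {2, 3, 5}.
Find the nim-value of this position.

Heap A is a plain Nim heap of size 5, so its Grundy value is 5.
Build the Grundy sequence for heap B with g(k) = mex{g(k−s) : s ∈ {4, 5, 6}, s ≤ k}:
g(0) = mex{} = 0
g(1) = mex{} = 0
g(2) = mex{} = 0
g(3) = mex{} = 0
g(4) = mex{0} = 1
g(5) = mex{0} = 1
g(6) = mex{0} = 1
g(7) = mex{0} = 1
g(8) = mex{0,1} = 2
So g(8) = 2.
Grundy values for heap C (subtraction set {4, 5}):
k:     0  1  2  3  4  5  6  7  8  9 10 11 12 13 14
g(k):  0  0  0  0  1  1  1  1  2  0  0  0  0  1  1
So g(14) = 1.
Grundy values for heap D (subtraction set {2, 3, 5}):
k:     0  1  2  3  4  5  6
g(k):  0  0  1  1  2  2  3
So g(6) = 3.
The value of a disjunctive sum is the nim-sum of the parts.
Combined value = 5 XOR 2 XOR 1 XOR 3 = 5.

5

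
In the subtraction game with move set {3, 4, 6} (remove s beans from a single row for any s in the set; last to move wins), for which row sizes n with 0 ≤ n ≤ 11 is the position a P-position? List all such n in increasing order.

Build the Grundy sequence with g(k) = mex{g(k−s) : s ∈ {3, 4, 6}, s ≤ k}:
g(0) = mex{} = 0
g(1) = mex{} = 0
g(2) = mex{} = 0
g(3) = mex{0} = 1
g(4) = mex{0} = 1
g(5) = mex{0} = 1
g(6) = mex{0,1} = 2
g(7) = mex{0,1} = 2
g(8) = mex{0,1} = 2
g(9) = mex{1,2} = 0
g(10) = mex{1,2} = 0
g(11) = mex{1,2} = 0
The P-positions (g = 0) in 0..11 are 0, 1, 2, 9, 10, 11.

0, 1, 2, 9, 10, 11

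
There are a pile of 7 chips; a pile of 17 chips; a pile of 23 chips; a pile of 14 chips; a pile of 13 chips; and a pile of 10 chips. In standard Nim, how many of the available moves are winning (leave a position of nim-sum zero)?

3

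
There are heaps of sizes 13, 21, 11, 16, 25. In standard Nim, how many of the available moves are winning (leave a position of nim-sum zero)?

3

Nim-sum: 13 ⊕ 21 ⊕ 11 ⊕ 16 ⊕ 25 = 26.
The overall nim-sum is X = 26. A heap of size p has a winning move iff p XOR X < p (reduce it to p XOR X).
  13: 13 XOR 26 = 23 ≥ 13 — no move.
  21: 21 XOR 26 = 15 < 21 — winning move (to 15).
  11: 11 XOR 26 = 17 ≥ 11 — no move.
  16: 16 XOR 26 = 10 < 16 — winning move (to 10).
  25: 25 XOR 26 = 3 < 25 — winning move (to 3).
That gives 3 winning moves.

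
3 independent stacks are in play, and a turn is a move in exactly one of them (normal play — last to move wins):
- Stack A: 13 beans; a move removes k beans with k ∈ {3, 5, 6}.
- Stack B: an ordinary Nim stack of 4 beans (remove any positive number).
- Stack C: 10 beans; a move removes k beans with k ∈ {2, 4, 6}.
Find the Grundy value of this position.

Grundy values for stack A (subtraction set {3, 5, 6}):
k:     0  1  2  3  4  5  6  7  8  9 10 11 12 13
g(k):  0  0  0  1  1  1  2  2  2  0  0  0  1  1
So g(13) = 1.
Stack B is a plain Nim stack of size 4, so its Grundy value is 4.
Grundy values for stack C (subtraction set {2, 4, 6}):
k:     0  1  2  3  4  5  6  7  8  9 10
g(k):  0  0  1  1  2  2  3  3  0  0  1
So g(10) = 1.
The value of a disjunctive sum is the nim-sum of the parts.
Combined value = 1 ⊕ 4 ⊕ 1 = 4.

4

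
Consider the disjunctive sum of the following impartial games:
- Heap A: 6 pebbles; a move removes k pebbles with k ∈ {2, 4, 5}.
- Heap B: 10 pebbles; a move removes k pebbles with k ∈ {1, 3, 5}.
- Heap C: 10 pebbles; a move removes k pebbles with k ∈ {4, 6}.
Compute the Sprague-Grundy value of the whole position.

For heap A, compute g(0), g(1), … with moves {2, 4, 5}:
g(0) = mex{} = 0
g(1) = mex{} = 0
g(2) = mex{0} = 1
g(3) = mex{0} = 1
g(4) = mex{0,1} = 2
g(5) = mex{0,1} = 2
g(6) = mex{0,1,2} = 3
So g(6) = 3.
For heap B, compute g(0), g(1), … with moves {1, 3, 5}:
k:     0  1  2  3  4  5  6  7  8  9 10
g(k):  0  1  0  1  0  1  0  1  0  1  0
So g(10) = 0.
Build the Grundy sequence for heap C with g(k) = mex{g(k−s) : s ∈ {4, 6}, s ≤ k}:
k:     0  1  2  3  4  5  6  7  8  9 10
g(k):  0  0  0  0  1  1  1  1  2  2  0
So g(10) = 0.
By the Sprague-Grundy theorem, the Grundy value of a sum of independent games is the XOR of the component values.
Combined value = 3 ⊕ 0 ⊕ 0 = 3.

3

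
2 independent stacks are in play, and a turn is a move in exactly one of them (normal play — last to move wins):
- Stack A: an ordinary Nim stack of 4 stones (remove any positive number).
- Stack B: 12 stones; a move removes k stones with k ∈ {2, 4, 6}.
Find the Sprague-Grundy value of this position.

Stack A is a plain Nim stack of size 4, so its Grundy value is 4.
For stack B, compute g(0), g(1), … with moves {2, 4, 6}:
k:     0  1  2  3  4  5  6  7  8  9 10 11 12
g(k):  0  0  1  1  2  2  3  3  0  0  1  1  2
So g(12) = 2.
By the Sprague-Grundy theorem, the Grundy value of a sum of independent games is the XOR of the component values.
Combined value = 4 XOR 2 = 6.

6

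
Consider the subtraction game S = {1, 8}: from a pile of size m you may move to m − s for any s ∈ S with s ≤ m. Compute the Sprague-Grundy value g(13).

Compute g(0), g(1), … for moves {1, 8}:
k:     0  1  2  3  4  5  6  7  8  9 10 11 12 13
g(k):  0  1  0  1  0  1  0  1  2  0  1  0  1  0
So g(13) = 0.

0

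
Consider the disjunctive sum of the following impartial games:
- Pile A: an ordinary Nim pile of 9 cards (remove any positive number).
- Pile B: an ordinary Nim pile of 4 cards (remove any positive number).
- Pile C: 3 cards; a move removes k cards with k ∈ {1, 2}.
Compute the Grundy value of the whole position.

Pile A is a plain Nim pile of size 9, so its Grundy value is 9.
Pile B is a plain Nim pile of size 4, so its Grundy value is 4.
Build the Grundy sequence for pile C with g(k) = mex{g(k−s) : s ∈ {1, 2}, s ≤ k}:
g(0) = mex{} = 0
g(1) = mex{0} = 1
g(2) = mex{0,1} = 2
g(3) = mex{1,2} = 0
So g(3) = 0.
By the Sprague-Grundy theorem, the Grundy value of a sum of independent games is the XOR of the component values.
Combined value = 9 XOR 4 XOR 0 = 13.

13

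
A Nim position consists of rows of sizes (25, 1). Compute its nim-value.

24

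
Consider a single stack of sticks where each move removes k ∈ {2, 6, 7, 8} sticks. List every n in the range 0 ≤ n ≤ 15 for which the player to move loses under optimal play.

Grundy values for subtraction set {2, 6, 7, 8}:
k:     0  1  2  3  4  5  6  7  8  9 10 11 12 13 14 15
g(k):  0  0  1  1  0  0  1  1  2  2  3  3  2  2  0  0
The P-positions (g = 0) in 0..15 are 0, 1, 4, 5, 14, 15.

0, 1, 4, 5, 14, 15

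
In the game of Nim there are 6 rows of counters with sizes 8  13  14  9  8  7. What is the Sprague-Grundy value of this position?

Compute the nim-sum pairwise:
8 ⊕ 13 = 5
5 ⊕ 14 = 11
11 ⊕ 9 = 2
2 ⊕ 8 = 10
10 ⊕ 7 = 13

13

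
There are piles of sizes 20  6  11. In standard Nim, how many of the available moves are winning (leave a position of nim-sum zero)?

1

Compute the nim-sum pairwise:
20 ⊕ 6 = 18
18 ⊕ 11 = 25
The overall nim-sum is X = 25. A pile of size p has a winning move iff p XOR X < p (reduce it to p XOR X).
  20: 20 XOR 25 = 13 < 20 — winning move (to 13).
  6: 6 XOR 25 = 31 ≥ 6 — no move.
  11: 11 XOR 25 = 18 ≥ 11 — no move.
That gives 1 winning move.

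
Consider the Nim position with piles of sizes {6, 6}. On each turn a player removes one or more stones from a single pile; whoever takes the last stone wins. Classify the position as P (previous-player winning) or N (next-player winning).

Write each in binary and XOR column by column:
  110  (6)
  110  (6)
  ---
  000  (0)
The nim-sum is 0, so this is a P-position: the player to move is in a losing position under optimal play.

P-position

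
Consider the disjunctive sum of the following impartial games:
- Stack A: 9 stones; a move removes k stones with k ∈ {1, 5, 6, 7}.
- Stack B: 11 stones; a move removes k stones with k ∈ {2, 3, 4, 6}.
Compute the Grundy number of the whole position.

Grundy values for stack A (subtraction set {1, 5, 6, 7}):
k:     0  1  2  3  4  5  6  7  8  9
g(k):  0  1  0  1  0  1  2  3  2  3
So g(9) = 3.
For stack B, compute g(0), g(1), … with moves {2, 3, 4, 6}:
k:     0  1  2  3  4  5  6  7  8  9 10 11
g(k):  0  0  1  1  2  2  3  3  0  0  1  1
So g(11) = 1.
The value of a disjunctive sum is the nim-sum of the parts.
Combined value = 3 ⊕ 1 = 2.

2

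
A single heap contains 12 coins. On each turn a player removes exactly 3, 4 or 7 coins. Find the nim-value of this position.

Grundy values for subtraction set {3, 4, 7}:
k:     0  1  2  3  4  5  6  7  8  9 10 11 12
g(k):  0  0  0  1  1  1  2  2  2  3  0  0  0
So g(12) = 0.

0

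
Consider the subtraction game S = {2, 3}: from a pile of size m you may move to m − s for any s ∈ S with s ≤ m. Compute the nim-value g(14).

2

Build the Grundy sequence with g(k) = mex{g(k−s) : s ∈ {2, 3}, s ≤ k}:
k:     0  1  2  3  4  5  6  7  8  9 10 11 12 13 14
g(k):  0  0  1  1  2  0  0  1  1  2  0  0  1  1  2
So g(14) = 2.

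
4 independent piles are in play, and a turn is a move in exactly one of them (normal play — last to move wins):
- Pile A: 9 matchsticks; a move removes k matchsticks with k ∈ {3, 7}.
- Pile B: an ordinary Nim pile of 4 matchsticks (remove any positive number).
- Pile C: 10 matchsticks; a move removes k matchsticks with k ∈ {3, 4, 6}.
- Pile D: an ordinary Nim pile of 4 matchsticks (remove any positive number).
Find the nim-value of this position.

1

For pile A, compute g(0), g(1), … with moves {3, 7}:
k:     0  1  2  3  4  5  6  7  8  9
g(k):  0  0  0  1  1  1  0  2  2  1
So g(9) = 1.
Pile B is a plain Nim pile of size 4, so its Grundy value is 4.
For pile C, compute g(0), g(1), … with moves {3, 4, 6}:
k:     0  1  2  3  4  5  6  7  8  9 10
g(k):  0  0  0  1  1  1  2  2  2  0  0
So g(10) = 0.
Pile D is a plain Nim pile of size 4, so its Grundy value is 4.
The value of a disjunctive sum is the nim-sum of the parts.
Combined value = 1 XOR 4 XOR 0 XOR 4 = 1.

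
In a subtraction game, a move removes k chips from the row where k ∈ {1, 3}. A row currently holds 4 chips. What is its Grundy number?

Grundy values for subtraction set {1, 3}:
g(0) = mex{} = 0
g(1) = mex{0} = 1
g(2) = mex{1} = 0
g(3) = mex{0} = 1
g(4) = mex{1} = 0
So g(4) = 0.

0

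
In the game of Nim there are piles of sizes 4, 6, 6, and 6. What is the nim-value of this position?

Compute the nim-sum pairwise:
4 ^ 6 = 2
2 ^ 6 = 4
4 ^ 6 = 2

2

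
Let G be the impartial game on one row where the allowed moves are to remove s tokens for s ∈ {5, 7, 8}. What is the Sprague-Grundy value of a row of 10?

Compute g(0), g(1), … for moves {5, 7, 8}:
g(0) = mex{} = 0
g(1) = mex{} = 0
g(2) = mex{} = 0
g(3) = mex{} = 0
g(4) = mex{} = 0
g(5) = mex{0} = 1
g(6) = mex{0} = 1
g(7) = mex{0} = 1
g(8) = mex{0} = 1
g(9) = mex{0} = 1
g(10) = mex{0,1} = 2
So g(10) = 2.

2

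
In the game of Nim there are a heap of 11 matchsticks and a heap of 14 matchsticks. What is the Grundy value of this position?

5

Compute the nim-sum pairwise:
11 ^ 14 = 5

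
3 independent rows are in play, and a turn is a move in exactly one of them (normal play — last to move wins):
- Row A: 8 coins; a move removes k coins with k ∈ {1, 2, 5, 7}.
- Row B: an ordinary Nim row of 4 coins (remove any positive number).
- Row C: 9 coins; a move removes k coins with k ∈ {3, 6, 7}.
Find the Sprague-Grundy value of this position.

5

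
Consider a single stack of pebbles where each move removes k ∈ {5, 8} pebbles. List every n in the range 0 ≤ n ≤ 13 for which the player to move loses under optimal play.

0, 1, 2, 3, 4, 13

Grundy values for subtraction set {5, 8}:
k:     0  1  2  3  4  5  6  7  8  9 10 11 12 13
g(k):  0  0  0  0  0  1  1  1  1  1  2  2  2  0
The P-positions (g = 0) in 0..13 are 0, 1, 2, 3, 4, 13.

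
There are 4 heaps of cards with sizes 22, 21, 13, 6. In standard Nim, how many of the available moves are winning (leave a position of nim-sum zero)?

1

Compute the nim-sum pairwise:
22 XOR 21 = 3
3 XOR 13 = 14
14 XOR 6 = 8
The overall nim-sum is X = 8. A heap of size p has a winning move iff p XOR X < p (reduce it to p XOR X).
  22: 22 XOR 8 = 30 ≥ 22 — no move.
  21: 21 XOR 8 = 29 ≥ 21 — no move.
  13: 13 XOR 8 = 5 < 13 — winning move (to 5).
  6: 6 XOR 8 = 14 ≥ 6 — no move.
That gives 1 winning move.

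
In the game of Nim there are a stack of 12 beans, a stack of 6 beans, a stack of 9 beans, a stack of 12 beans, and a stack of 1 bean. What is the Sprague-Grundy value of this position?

14

Compute the nim-sum pairwise:
12 ^ 6 = 10
10 ^ 9 = 3
3 ^ 12 = 15
15 ^ 1 = 14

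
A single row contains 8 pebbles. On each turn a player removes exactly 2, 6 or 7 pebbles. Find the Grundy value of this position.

Compute g(0), g(1), … for moves {2, 6, 7}:
g(0) = mex{} = 0
g(1) = mex{} = 0
g(2) = mex{0} = 1
g(3) = mex{0} = 1
g(4) = mex{1} = 0
g(5) = mex{1} = 0
g(6) = mex{0} = 1
g(7) = mex{0} = 1
g(8) = mex{0,1} = 2
So g(8) = 2.

2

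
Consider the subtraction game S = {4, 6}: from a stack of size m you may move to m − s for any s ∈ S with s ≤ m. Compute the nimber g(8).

Build the Grundy sequence with g(k) = mex{g(k−s) : s ∈ {4, 6}, s ≤ k}:
g(0) = mex{} = 0
g(1) = mex{} = 0
g(2) = mex{} = 0
g(3) = mex{} = 0
g(4) = mex{0} = 1
g(5) = mex{0} = 1
g(6) = mex{0} = 1
g(7) = mex{0} = 1
g(8) = mex{0,1} = 2
So g(8) = 2.

2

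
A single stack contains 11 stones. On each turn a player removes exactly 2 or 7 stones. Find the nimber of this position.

Build the Grundy sequence with g(k) = mex{g(k−s) : s ∈ {2, 7}, s ≤ k}:
k:     0  1  2  3  4  5  6  7  8  9 10 11
g(k):  0  0  1  1  0  0  1  1  2  0  0  1
So g(11) = 1.

1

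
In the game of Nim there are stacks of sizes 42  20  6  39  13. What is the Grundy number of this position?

18

Compute the nim-sum pairwise:
42 XOR 20 = 62
62 XOR 6 = 56
56 XOR 39 = 31
31 XOR 13 = 18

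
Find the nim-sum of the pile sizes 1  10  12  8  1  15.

1

Compute the nim-sum pairwise:
1 ^ 10 = 11
11 ^ 12 = 7
7 ^ 8 = 15
15 ^ 1 = 14
14 ^ 15 = 1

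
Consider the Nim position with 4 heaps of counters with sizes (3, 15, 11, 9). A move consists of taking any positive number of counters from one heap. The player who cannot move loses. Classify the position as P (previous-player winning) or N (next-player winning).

N-position

Bitwise XOR of the heap sizes:
  0011  (3)
  1111  (15)
  1011  (11)
  1001  (9)
  ----
  1110  (14)
The nim-sum is 14 ≠ 0, so this is an N-position: the player to move can win.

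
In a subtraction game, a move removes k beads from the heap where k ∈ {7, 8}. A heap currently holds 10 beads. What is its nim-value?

1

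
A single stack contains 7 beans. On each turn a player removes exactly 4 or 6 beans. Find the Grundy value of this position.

1

Compute g(0), g(1), … for moves {4, 6}:
g(0) = mex{} = 0
g(1) = mex{} = 0
g(2) = mex{} = 0
g(3) = mex{} = 0
g(4) = mex{0} = 1
g(5) = mex{0} = 1
g(6) = mex{0} = 1
g(7) = mex{0} = 1
So g(7) = 1.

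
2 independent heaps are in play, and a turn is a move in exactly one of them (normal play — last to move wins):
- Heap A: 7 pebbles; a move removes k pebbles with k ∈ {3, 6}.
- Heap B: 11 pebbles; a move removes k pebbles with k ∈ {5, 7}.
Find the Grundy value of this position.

0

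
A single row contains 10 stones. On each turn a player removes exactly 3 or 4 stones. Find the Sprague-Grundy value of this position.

1

Compute g(0), g(1), … for moves {3, 4}:
k:     0  1  2  3  4  5  6  7  8  9 10
g(k):  0  0  0  1  1  1  2  0  0  0  1
So g(10) = 1.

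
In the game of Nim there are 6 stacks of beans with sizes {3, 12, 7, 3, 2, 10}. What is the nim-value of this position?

In binary:
  0011  (3)
  1100  (12)
  0111  (7)
  0011  (3)
  0010  (2)
  1010  (10)
  ----
  0011  (3)

3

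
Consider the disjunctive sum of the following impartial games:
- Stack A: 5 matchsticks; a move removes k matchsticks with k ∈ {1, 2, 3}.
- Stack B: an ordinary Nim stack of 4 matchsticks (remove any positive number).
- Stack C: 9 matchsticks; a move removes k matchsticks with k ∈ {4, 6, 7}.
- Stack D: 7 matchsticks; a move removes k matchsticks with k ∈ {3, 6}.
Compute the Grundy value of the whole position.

Grundy values for stack A (subtraction set {1, 2, 3}):
k:     0  1  2  3  4  5
g(k):  0  1  2  3  0  1
So g(5) = 1.
Stack B is a plain Nim stack of size 4, so its Grundy value is 4.
Build the Grundy sequence for stack C with g(k) = mex{g(k−s) : s ∈ {4, 6, 7}, s ≤ k}:
k:     0  1  2  3  4  5  6  7  8  9
g(k):  0  0  0  0  1  1  1  1  2  2
So g(9) = 2.
Grundy values for stack D (subtraction set {3, 6}):
k:     0  1  2  3  4  5  6  7
g(k):  0  0  0  1  1  1  2  2
So g(7) = 2.
By the Sprague-Grundy theorem, the Grundy value of a sum of independent games is the XOR of the component values.
Combined value = 1 ⊕ 4 ⊕ 2 ⊕ 2 = 5.

5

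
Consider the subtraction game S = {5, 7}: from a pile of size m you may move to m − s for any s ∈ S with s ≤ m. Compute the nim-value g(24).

Compute g(0), g(1), … for moves {5, 7}:
k:     0  1  2  3  4  5  6  7  8  9 10 11 12 13 14 15 16 17 18 19 20 21 22 23 24
g(k):  0  0  0  0  0  1  1  1  1  1  2  2  0  0  0  0  0  1  1  1  1  1  2  2  0
So g(24) = 0.

0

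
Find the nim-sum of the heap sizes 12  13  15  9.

7

Compute the nim-sum pairwise:
12 ^ 13 = 1
1 ^ 15 = 14
14 ^ 9 = 7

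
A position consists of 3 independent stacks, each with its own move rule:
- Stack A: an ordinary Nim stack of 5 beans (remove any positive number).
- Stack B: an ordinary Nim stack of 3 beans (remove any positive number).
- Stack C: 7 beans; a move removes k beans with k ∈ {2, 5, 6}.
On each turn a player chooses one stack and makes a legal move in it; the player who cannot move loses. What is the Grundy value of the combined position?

5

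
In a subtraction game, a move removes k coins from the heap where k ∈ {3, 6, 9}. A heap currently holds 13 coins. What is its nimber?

0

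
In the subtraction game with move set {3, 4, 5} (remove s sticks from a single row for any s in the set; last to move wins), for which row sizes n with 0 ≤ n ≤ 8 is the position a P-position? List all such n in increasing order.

0, 1, 2, 8

Compute g(0), g(1), … for moves {3, 4, 5}:
k:     0  1  2  3  4  5  6  7  8
g(k):  0  0  0  1  1  1  2  2  0
The P-positions (g = 0) in 0..8 are 0, 1, 2, 8.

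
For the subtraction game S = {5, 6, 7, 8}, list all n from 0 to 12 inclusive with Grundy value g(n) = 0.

0, 1, 2, 3, 4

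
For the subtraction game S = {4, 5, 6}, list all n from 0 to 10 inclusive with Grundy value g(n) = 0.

0, 1, 2, 3, 10

Grundy values for subtraction set {4, 5, 6}:
k:     0  1  2  3  4  5  6  7  8  9 10
g(k):  0  0  0  0  1  1  1  1  2  2  0
The P-positions (g = 0) in 0..10 are 0, 1, 2, 3, 10.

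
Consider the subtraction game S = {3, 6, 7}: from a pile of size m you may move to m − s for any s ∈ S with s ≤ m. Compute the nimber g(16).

Compute g(0), g(1), … for moves {3, 6, 7}:
k:     0  1  2  3  4  5  6  7  8  9 10 11 12 13 14 15 16
g(k):  0  0  0  1  1  1  2  2  2  3  0  0  0  1  1  1  2
So g(16) = 2.

2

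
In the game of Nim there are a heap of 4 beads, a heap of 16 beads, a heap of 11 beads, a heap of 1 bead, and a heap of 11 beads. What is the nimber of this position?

21

Nim-sum: 4 XOR 16 XOR 11 XOR 1 XOR 11 = 21.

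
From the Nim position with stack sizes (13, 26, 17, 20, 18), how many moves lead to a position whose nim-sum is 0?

0

Write each in binary and XOR column by column:
  01101  (13)
  11010  (26)
  10001  (17)
  10100  (20)
  10010  (18)
  -----
  00000  (0)
The nim-sum is already 0, so every move leaves a nonzero nim-sum — there are no winning moves.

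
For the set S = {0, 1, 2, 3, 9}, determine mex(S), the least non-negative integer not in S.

4

The values 0, 1, 2, 3 are all present; 4 is the first non-negative integer missing from the set.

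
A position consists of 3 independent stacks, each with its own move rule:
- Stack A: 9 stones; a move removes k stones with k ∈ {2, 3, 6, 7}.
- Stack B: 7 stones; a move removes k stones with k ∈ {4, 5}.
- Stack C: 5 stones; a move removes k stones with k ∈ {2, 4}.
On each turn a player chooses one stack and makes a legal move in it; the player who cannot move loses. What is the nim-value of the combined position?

3

For stack A, compute g(0), g(1), … with moves {2, 3, 6, 7}:
g(0) = mex{} = 0
g(1) = mex{} = 0
g(2) = mex{0} = 1
g(3) = mex{0} = 1
g(4) = mex{0,1} = 2
g(5) = mex{1} = 0
g(6) = mex{0,1,2} = 3
g(7) = mex{0,2} = 1
g(8) = mex{0,1,3} = 2
g(9) = mex{1,3} = 0
So g(9) = 0.
For stack B, compute g(0), g(1), … with moves {4, 5}:
k:     0  1  2  3  4  5  6  7
g(k):  0  0  0  0  1  1  1  1
So g(7) = 1.
For stack C, compute g(0), g(1), … with moves {2, 4}:
k:     0  1  2  3  4  5
g(k):  0  0  1  1  2  2
So g(5) = 2.
By the Sprague-Grundy theorem, the Grundy value of a sum of independent games is the XOR of the component values.
Combined value = 0 XOR 1 XOR 2 = 3.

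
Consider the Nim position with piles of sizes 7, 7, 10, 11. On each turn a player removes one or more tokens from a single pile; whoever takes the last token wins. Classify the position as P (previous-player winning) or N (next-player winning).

N-position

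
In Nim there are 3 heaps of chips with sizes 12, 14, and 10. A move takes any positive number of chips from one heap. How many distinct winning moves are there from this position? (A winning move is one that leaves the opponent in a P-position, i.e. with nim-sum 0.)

Write each in binary and XOR column by column:
  1100  (12)
  1110  (14)
  1010  (10)
  ----
  1000  (8)
The overall nim-sum is X = 8. A heap of size p has a winning move iff p XOR X < p (reduce it to p XOR X).
  12: 12 XOR 8 = 4 < 12 — winning move (to 4).
  14: 14 XOR 8 = 6 < 14 — winning move (to 6).
  10: 10 XOR 8 = 2 < 10 — winning move (to 2).
That gives 3 winning moves.

3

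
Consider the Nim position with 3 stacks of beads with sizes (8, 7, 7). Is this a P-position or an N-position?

N-position

Nim-sum: 8 ⊕ 7 ⊕ 7 = 8.
The nim-sum is 8 ≠ 0, so this is an N-position: the player to move can win.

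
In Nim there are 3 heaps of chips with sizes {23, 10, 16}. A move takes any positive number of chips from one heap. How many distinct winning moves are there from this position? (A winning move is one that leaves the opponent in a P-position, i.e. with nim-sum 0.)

1

Nim-sum: 23 ⊕ 10 ⊕ 16 = 13.
The overall nim-sum is X = 13. A heap of size p has a winning move iff p XOR X < p (reduce it to p XOR X).
  23: 23 XOR 13 = 26 ≥ 23 — no move.
  10: 10 XOR 13 = 7 < 10 — winning move (to 7).
  16: 16 XOR 13 = 29 ≥ 16 — no move.
That gives 1 winning move.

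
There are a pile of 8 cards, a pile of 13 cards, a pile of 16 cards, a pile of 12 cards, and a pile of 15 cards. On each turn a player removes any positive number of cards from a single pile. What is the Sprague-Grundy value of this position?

22

Compute the nim-sum pairwise:
8 ^ 13 = 5
5 ^ 16 = 21
21 ^ 12 = 25
25 ^ 15 = 22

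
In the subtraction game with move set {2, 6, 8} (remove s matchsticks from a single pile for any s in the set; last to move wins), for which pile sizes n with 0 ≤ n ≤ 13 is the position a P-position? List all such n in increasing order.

0, 1, 4, 5

Compute g(0), g(1), … for moves {2, 6, 8}:
k:     0  1  2  3  4  5  6  7  8  9 10 11 12 13
g(k):  0  0  1  1  0  0  1  1  2  2  3  3  2  2
The P-positions (g = 0) in 0..13 are 0, 1, 4, 5.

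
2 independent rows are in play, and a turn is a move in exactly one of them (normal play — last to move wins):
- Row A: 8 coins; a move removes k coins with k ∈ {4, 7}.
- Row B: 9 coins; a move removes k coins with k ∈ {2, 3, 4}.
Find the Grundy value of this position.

3

For row A, compute g(0), g(1), … with moves {4, 7}:
k:     0  1  2  3  4  5  6  7  8
g(k):  0  0  0  0  1  1  1  1  2
So g(8) = 2.
Grundy values for row B (subtraction set {2, 3, 4}):
g(0) = mex{} = 0
g(1) = mex{} = 0
g(2) = mex{0} = 1
g(3) = mex{0} = 1
g(4) = mex{0,1} = 2
g(5) = mex{0,1} = 2
g(6) = mex{1,2} = 0
g(7) = mex{1,2} = 0
g(8) = mex{0,2} = 1
g(9) = mex{0,2} = 1
So g(9) = 1.
The value of a disjunctive sum is the nim-sum of the parts.
Combined value = 2 XOR 1 = 3.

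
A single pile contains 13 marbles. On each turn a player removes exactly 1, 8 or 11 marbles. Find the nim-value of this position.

Grundy values for subtraction set {1, 8, 11}:
k:     0  1  2  3  4  5  6  7  8  9 10 11 12 13
g(k):  0  1  0  1  0  1  0  1  2  0  1  2  3  2
So g(13) = 2.

2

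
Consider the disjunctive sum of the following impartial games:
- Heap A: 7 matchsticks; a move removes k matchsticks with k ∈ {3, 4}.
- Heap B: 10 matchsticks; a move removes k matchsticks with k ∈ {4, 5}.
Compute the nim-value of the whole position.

0

Grundy values for heap A (subtraction set {3, 4}):
k:     0  1  2  3  4  5  6  7
g(k):  0  0  0  1  1  1  2  0
So g(7) = 0.
For heap B, compute g(0), g(1), … with moves {4, 5}:
k:     0  1  2  3  4  5  6  7  8  9 10
g(k):  0  0  0  0  1  1  1  1  2  0  0
So g(10) = 0.
The value of a disjunctive sum is the nim-sum of the parts.
Combined value = 0 XOR 0 = 0.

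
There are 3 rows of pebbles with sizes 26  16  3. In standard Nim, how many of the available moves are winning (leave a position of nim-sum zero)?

1

Compute the nim-sum pairwise:
26 XOR 16 = 10
10 XOR 3 = 9
The overall nim-sum is X = 9. A row of size p has a winning move iff p XOR X < p (reduce it to p XOR X).
  26: 26 XOR 9 = 19 < 26 — winning move (to 19).
  16: 16 XOR 9 = 25 ≥ 16 — no move.
  3: 3 XOR 9 = 10 ≥ 3 — no move.
That gives 1 winning move.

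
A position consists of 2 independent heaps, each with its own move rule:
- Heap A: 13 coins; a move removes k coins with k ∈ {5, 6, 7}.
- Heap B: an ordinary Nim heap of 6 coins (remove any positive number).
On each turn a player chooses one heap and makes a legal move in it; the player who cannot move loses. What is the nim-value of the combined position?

For heap A, compute g(0), g(1), … with moves {5, 6, 7}:
k:     0  1  2  3  4  5  6  7  8  9 10 11 12 13
g(k):  0  0  0  0  0  1  1  1  1  1  2  2  0  0
So g(13) = 0.
Heap B is a plain Nim heap of size 6, so its Grundy value is 6.
By the Sprague-Grundy theorem, the Grundy value of a sum of independent games is the XOR of the component values.
Combined value = 0 ⊕ 6 = 6.

6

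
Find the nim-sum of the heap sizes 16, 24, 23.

31

Compute the nim-sum pairwise:
16 ⊕ 24 = 8
8 ⊕ 23 = 31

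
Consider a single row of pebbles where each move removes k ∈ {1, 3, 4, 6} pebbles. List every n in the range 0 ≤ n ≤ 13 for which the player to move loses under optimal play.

0, 2, 7, 9

Grundy values for subtraction set {1, 3, 4, 6}:
g(0) = mex{} = 0
g(1) = mex{0} = 1
g(2) = mex{1} = 0
g(3) = mex{0} = 1
g(4) = mex{0,1} = 2
g(5) = mex{0,1,2} = 3
g(6) = mex{0,1,3} = 2
g(7) = mex{1,2} = 0
g(8) = mex{0,2,3} = 1
g(9) = mex{1,2,3} = 0
g(10) = mex{0,2} = 1
g(11) = mex{0,1,3} = 2
g(12) = mex{0,1,2} = 3
g(13) = mex{0,1,3} = 2
The P-positions (g = 0) in 0..13 are 0, 2, 7, 9.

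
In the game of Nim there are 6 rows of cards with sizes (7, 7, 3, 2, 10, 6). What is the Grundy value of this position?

13

Nim-sum: 7 XOR 7 XOR 3 XOR 2 XOR 10 XOR 6 = 13.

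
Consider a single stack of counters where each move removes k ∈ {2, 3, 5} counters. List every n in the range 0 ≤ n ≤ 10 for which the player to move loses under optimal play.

0, 1, 7, 8

Build the Grundy sequence with g(k) = mex{g(k−s) : s ∈ {2, 3, 5}, s ≤ k}:
g(0) = mex{} = 0
g(1) = mex{} = 0
g(2) = mex{0} = 1
g(3) = mex{0} = 1
g(4) = mex{0,1} = 2
g(5) = mex{0,1} = 2
g(6) = mex{0,1,2} = 3
g(7) = mex{1,2} = 0
g(8) = mex{1,2,3} = 0
g(9) = mex{0,2,3} = 1
g(10) = mex{0,2} = 1
The P-positions (g = 0) in 0..10 are 0, 1, 7, 8.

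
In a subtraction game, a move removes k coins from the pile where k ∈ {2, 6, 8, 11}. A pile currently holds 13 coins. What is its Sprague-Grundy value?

2

Build the Grundy sequence with g(k) = mex{g(k−s) : s ∈ {2, 6, 8, 11}, s ≤ k}:
g(0) = mex{} = 0
g(1) = mex{} = 0
g(2) = mex{0} = 1
g(3) = mex{0} = 1
g(4) = mex{1} = 0
g(5) = mex{1} = 0
g(6) = mex{0} = 1
g(7) = mex{0} = 1
g(8) = mex{0,1} = 2
g(9) = mex{0,1} = 2
g(10) = mex{0,1,2} = 3
g(11) = mex{0,1,2} = 3
g(12) = mex{0,1,3} = 2
g(13) = mex{0,1,3} = 2
So g(13) = 2.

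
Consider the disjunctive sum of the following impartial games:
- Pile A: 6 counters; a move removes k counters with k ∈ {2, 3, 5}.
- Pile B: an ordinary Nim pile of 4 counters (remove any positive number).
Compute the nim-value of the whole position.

7

Build the Grundy sequence for pile A with g(k) = mex{g(k−s) : s ∈ {2, 3, 5}, s ≤ k}:
k:     0  1  2  3  4  5  6
g(k):  0  0  1  1  2  2  3
So g(6) = 3.
Pile B is a plain Nim pile of size 4, so its Grundy value is 4.
The value of a disjunctive sum is the nim-sum of the parts.
Combined value = 3 ⊕ 4 = 7.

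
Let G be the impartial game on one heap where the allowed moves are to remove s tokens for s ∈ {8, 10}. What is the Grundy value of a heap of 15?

1

Compute g(0), g(1), … for moves {8, 10}:
k:     0  1  2  3  4  5  6  7  8  9 10 11 12 13 14 15
g(k):  0  0  0  0  0  0  0  0  1  1  1  1  1  1  1  1
So g(15) = 1.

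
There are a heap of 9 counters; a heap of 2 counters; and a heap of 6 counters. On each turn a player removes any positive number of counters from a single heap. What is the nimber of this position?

Compute the nim-sum pairwise:
9 ⊕ 2 = 11
11 ⊕ 6 = 13

13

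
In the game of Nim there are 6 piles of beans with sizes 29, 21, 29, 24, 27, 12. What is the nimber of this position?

Compute the nim-sum pairwise:
29 ^ 21 = 8
8 ^ 29 = 21
21 ^ 24 = 13
13 ^ 27 = 22
22 ^ 12 = 26

26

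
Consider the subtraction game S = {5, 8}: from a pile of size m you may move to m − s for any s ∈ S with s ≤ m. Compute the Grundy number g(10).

Grundy values for subtraction set {5, 8}:
k:     0  1  2  3  4  5  6  7  8  9 10
g(k):  0  0  0  0  0  1  1  1  1  1  2
So g(10) = 2.

2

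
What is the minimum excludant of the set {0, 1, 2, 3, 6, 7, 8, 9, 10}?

The values 0, 1, 2, 3 are all present; 4 is the first non-negative integer missing from the set.

4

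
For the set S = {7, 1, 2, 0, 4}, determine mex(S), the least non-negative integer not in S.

3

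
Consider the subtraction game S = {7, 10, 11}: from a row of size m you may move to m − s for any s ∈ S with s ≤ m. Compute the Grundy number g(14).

2

Build the Grundy sequence with g(k) = mex{g(k−s) : s ∈ {7, 10, 11}, s ≤ k}:
k:     0  1  2  3  4  5  6  7  8  9 10 11 12 13 14
g(k):  0  0  0  0  0  0  0  1  1  1  1  1  1  1  2
So g(14) = 2.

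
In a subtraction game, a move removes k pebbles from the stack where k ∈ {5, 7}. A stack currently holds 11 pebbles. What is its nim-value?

Build the Grundy sequence with g(k) = mex{g(k−s) : s ∈ {5, 7}, s ≤ k}:
g(0) = mex{} = 0
g(1) = mex{} = 0
g(2) = mex{} = 0
g(3) = mex{} = 0
g(4) = mex{} = 0
g(5) = mex{0} = 1
g(6) = mex{0} = 1
g(7) = mex{0} = 1
g(8) = mex{0} = 1
g(9) = mex{0} = 1
g(10) = mex{0,1} = 2
g(11) = mex{0,1} = 2
So g(11) = 2.

2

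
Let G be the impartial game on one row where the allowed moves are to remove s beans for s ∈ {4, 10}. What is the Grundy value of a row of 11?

2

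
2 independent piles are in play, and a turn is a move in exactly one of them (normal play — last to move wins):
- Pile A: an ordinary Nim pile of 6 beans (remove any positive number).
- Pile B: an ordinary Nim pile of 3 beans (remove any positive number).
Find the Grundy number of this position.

Pile A is a plain Nim pile of size 6, so its Grundy value is 6.
Pile B is a plain Nim pile of size 3, so its Grundy value is 3.
By the Sprague-Grundy theorem, the Grundy value of a sum of independent games is the XOR of the component values.
Combined value = 6 XOR 3 = 5.

5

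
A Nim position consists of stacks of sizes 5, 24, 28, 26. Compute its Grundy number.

27

Compute the nim-sum pairwise:
5 XOR 24 = 29
29 XOR 28 = 1
1 XOR 26 = 27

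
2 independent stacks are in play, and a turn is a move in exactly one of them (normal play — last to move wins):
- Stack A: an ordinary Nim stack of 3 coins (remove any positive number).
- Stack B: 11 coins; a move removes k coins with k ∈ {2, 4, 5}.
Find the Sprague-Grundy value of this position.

Stack A is a plain Nim stack of size 3, so its Grundy value is 3.
Build the Grundy sequence for stack B with g(k) = mex{g(k−s) : s ∈ {2, 4, 5}, s ≤ k}:
k:     0  1  2  3  4  5  6  7  8  9 10 11
g(k):  0  0  1  1  2  2  3  0  0  1  1  2
So g(11) = 2.
By the Sprague-Grundy theorem, the Grundy value of a sum of independent games is the XOR of the component values.
Combined value = 3 XOR 2 = 1.

1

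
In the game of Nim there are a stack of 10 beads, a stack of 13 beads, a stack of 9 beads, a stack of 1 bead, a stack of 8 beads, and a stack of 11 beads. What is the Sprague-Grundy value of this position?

12

Nim-sum: 10 ^ 13 ^ 9 ^ 1 ^ 8 ^ 11 = 12.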